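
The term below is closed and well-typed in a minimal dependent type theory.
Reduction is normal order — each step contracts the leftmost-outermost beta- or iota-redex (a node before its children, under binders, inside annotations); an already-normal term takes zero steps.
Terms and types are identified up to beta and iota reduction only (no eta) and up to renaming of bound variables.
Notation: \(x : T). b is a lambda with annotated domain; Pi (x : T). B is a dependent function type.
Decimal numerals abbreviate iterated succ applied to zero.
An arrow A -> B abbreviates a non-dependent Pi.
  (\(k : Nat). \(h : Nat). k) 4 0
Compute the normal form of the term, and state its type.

resulting normal form:
  4
the term's type:
  Nat
observation: contracting a beta-redex first, the term normalizes in 2 steps.


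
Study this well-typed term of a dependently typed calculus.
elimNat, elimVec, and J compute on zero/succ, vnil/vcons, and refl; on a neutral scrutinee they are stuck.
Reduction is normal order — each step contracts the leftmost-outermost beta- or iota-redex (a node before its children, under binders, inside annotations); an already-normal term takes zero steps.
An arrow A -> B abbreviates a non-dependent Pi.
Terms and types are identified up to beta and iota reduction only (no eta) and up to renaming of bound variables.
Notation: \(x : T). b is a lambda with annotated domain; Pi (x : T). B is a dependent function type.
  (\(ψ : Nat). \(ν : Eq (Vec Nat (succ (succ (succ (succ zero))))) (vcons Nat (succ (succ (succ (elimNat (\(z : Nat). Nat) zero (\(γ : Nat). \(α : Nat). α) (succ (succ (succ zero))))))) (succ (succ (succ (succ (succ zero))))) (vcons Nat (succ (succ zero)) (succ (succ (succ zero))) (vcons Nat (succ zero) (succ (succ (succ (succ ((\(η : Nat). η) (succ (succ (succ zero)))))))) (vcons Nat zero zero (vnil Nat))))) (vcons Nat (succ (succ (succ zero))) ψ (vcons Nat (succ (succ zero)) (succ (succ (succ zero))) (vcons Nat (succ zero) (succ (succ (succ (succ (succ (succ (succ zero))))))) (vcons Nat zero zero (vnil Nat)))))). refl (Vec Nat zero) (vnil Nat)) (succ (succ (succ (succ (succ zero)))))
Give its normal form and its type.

reduced normal form:
  \(ψ : Eq (Vec Nat (succ (succ (succ (succ zero))))) (vcons Nat (succ (succ (succ zero))) (succ (succ (succ (succ (succ zero))))) (vcons Nat (succ (succ zero)) (succ (succ (succ zero))) (vcons Nat (succ zero) (succ (succ (succ (succ (succ (succ (succ zero))))))) (vcons Nat zero zero (vnil Nat))))) (vcons Nat (succ (succ (succ zero))) (succ (succ (succ (succ (succ zero))))) (vcons Nat (succ (succ zero)) (succ (succ (succ zero))) (vcons Nat (succ zero) (succ (succ (succ (succ (succ (succ (succ zero))))))) (vcons Nat zero zero (vnil Nat)))))). refl (Vec Nat zero) (vnil Nat)
the term's type:
  Eq (Vec Nat (succ (succ (succ (succ zero))))) (vcons Nat (succ (succ (succ zero))) (succ (succ (succ (succ (succ zero))))) (vcons Nat (succ (succ zero)) (succ (succ (succ zero))) (vcons Nat (succ zero) (succ (succ (succ (succ (succ (succ (succ zero))))))) (vcons Nat zero zero (vnil Nat))))) (vcons Nat (succ (succ (succ zero))) (succ (succ (succ (succ (succ zero))))) (vcons Nat (succ (succ zero)) (succ (succ (succ zero))) (vcons Nat (succ zero) (succ (succ (succ (succ (succ (succ (succ zero))))))) (vcons Nat zero zero (vnil Nat))))) -> Eq (Vec Nat zero) (vnil Nat) (vnil Nat)
observation: 12 normal-order steps separate the term from its normal form.


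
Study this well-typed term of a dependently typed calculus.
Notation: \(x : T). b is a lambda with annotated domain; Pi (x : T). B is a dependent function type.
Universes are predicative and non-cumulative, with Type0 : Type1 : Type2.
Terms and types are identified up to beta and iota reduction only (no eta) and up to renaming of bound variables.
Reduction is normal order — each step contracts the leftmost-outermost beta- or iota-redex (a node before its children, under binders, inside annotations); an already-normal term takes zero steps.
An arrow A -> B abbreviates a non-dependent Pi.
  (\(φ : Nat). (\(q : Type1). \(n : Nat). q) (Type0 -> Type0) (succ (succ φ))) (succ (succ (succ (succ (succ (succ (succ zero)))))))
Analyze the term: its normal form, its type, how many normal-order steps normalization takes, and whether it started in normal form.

reduced normal form:
  Type0 -> Type0
the term's type:
  Type1
steps to reach normal form (normal order): 3
term was already normal: no
first redex: a beta-redex


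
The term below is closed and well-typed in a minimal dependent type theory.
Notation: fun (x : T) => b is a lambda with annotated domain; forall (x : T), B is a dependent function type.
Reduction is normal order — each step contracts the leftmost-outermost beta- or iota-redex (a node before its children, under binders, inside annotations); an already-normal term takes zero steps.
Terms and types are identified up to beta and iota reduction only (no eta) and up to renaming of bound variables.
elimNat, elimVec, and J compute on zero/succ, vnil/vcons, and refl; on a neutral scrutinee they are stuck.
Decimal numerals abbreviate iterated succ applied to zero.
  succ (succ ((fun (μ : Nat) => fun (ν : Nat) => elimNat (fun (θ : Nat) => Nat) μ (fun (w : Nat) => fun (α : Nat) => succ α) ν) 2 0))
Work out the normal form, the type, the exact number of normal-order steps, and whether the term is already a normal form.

resulting normal form:
  4
type:
  Nat
reduction steps (normal order): 3
term was already normal: no
first contracted redex: a beta-redex


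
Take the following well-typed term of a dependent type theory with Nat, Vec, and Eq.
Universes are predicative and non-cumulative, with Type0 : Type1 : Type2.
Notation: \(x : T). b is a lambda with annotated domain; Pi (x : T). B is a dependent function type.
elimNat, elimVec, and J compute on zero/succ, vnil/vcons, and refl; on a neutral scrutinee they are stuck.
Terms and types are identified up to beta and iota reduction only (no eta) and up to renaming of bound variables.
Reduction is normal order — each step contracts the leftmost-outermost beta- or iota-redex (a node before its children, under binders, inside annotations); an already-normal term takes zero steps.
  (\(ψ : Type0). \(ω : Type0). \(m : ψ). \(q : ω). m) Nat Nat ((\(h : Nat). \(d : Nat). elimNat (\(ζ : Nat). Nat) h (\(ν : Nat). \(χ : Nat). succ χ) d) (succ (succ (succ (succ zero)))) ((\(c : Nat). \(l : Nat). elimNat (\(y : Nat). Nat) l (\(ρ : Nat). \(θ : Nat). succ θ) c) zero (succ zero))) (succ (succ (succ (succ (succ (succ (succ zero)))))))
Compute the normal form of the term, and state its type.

resulting normal form:
  succ (succ (succ (succ (succ zero))))
the term's type:
  Nat
observation: 13 normal-order steps separate the term from its normal form.


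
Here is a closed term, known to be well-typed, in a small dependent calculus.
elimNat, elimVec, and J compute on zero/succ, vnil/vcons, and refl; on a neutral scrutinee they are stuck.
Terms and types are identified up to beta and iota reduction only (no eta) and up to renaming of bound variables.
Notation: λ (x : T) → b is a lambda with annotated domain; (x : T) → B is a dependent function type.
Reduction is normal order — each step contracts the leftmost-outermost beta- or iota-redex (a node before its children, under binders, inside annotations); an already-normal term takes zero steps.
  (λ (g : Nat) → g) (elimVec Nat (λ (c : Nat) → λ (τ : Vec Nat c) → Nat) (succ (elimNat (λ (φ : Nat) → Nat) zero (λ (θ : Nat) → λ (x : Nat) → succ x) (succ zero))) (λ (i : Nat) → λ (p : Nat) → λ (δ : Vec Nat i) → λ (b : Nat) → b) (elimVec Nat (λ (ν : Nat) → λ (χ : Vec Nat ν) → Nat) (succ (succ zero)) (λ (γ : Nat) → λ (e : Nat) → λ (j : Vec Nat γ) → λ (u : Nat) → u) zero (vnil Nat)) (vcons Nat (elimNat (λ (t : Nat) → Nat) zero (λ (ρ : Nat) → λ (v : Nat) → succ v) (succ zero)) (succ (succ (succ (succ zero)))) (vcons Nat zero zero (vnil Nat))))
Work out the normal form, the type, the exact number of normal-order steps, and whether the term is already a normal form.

resulting normal form:
  succ (succ zero)
type:
  Nat
reduction steps (normal order): 16
already normal: no
first contracted redex: a beta-redex


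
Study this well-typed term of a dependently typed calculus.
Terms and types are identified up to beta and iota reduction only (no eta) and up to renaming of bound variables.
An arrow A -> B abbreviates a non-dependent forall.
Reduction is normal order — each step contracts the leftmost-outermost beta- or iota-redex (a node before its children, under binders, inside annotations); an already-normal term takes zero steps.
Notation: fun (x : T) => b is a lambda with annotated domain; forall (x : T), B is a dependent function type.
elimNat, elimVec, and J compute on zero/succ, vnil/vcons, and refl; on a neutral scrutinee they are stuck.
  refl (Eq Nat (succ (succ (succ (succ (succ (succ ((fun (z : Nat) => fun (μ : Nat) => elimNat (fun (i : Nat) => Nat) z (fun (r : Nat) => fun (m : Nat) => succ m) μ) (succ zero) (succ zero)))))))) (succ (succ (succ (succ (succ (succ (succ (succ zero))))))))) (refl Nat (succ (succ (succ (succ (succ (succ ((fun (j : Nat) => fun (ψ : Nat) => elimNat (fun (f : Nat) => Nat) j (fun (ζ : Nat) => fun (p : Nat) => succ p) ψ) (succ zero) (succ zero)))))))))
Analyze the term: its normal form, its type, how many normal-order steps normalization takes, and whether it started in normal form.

resulting normal form:
  refl (Eq Nat (succ (succ (succ (succ (succ (succ (succ (succ zero)))))))) (succ (succ (succ (succ (succ (succ (succ (succ zero))))))))) (refl Nat (succ (succ (succ (succ (succ (succ (succ (succ zero)))))))))
type:
  Eq (Eq Nat (succ (succ (succ (succ (succ (succ (succ (succ zero)))))))) (succ (succ (succ (succ (succ (succ (succ (succ zero))))))))) (refl Nat (succ (succ (succ (succ (succ (succ (succ (succ zero))))))))) (refl Nat (succ (succ (succ (succ (succ (succ (succ (succ zero)))))))))
steps to reach normal form (normal order): 12
already normal: no
first contracted redex: a beta-redex


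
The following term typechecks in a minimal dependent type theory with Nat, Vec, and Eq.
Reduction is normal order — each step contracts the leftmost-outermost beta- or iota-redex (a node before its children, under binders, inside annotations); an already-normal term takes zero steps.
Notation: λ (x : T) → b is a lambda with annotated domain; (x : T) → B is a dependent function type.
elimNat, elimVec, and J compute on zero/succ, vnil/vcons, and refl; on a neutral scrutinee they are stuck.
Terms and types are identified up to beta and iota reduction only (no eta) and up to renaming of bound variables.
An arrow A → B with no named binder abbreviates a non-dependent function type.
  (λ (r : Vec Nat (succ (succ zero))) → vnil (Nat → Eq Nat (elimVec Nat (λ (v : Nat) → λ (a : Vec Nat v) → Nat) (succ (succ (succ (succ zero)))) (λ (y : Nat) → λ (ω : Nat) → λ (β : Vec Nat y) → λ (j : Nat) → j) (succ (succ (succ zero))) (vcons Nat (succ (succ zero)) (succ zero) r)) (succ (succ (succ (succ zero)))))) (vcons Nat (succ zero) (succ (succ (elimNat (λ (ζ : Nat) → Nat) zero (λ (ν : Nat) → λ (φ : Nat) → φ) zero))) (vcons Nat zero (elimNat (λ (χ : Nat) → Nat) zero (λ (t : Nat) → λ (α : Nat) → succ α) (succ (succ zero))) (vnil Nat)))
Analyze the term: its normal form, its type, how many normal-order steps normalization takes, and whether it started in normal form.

normal form:
  vnil (Nat → Eq Nat (succ (succ (succ (succ zero)))) (succ (succ (succ (succ zero)))))
type:
  Vec (Nat → Eq Nat (succ (succ (succ (succ zero)))) (succ (succ (succ (succ zero))))) zero
steps to reach normal form (normal order): 17
started in normal form: no
first redex: a beta-redex


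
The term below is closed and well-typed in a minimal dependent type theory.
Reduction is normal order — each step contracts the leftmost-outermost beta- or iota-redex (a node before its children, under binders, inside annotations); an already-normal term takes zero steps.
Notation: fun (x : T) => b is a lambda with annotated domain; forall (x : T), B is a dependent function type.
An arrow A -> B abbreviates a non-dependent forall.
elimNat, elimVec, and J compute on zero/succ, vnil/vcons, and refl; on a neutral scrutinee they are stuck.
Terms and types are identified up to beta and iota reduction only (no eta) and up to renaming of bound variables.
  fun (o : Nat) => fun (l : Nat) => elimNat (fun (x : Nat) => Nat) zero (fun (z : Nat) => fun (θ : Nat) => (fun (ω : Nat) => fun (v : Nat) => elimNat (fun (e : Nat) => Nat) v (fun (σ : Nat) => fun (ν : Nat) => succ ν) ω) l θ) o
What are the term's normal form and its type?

reduced normal form:
  fun (o : Nat) => fun (l : Nat) => elimNat (fun (x : Nat) => Nat) zero (fun (z : Nat) => fun (θ : Nat) => elimNat (fun (ω : Nat) => Nat) θ (fun (v : Nat) => fun (e : Nat) => succ e) l) o
the term's type:
  Nat -> Nat -> Nat
observation: reduction starts at a beta-redex, and 2 normal-order steps reach the normal form.


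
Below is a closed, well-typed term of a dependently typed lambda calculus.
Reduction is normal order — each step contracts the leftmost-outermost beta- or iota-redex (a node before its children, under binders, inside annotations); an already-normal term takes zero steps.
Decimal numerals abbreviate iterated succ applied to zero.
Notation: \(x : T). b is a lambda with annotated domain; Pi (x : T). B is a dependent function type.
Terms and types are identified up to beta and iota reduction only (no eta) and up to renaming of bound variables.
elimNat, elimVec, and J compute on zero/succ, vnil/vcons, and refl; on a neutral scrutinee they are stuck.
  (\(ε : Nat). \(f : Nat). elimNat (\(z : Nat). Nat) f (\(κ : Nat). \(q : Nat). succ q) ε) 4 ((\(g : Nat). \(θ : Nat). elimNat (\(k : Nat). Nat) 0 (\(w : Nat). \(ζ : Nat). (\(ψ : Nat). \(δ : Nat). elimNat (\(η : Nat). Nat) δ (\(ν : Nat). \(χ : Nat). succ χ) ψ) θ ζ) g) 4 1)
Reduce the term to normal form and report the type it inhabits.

resulting normal form:
  8
the term's type:
  Nat
observation: 54 normal-order steps normalize the term, beginning with a beta-redex.


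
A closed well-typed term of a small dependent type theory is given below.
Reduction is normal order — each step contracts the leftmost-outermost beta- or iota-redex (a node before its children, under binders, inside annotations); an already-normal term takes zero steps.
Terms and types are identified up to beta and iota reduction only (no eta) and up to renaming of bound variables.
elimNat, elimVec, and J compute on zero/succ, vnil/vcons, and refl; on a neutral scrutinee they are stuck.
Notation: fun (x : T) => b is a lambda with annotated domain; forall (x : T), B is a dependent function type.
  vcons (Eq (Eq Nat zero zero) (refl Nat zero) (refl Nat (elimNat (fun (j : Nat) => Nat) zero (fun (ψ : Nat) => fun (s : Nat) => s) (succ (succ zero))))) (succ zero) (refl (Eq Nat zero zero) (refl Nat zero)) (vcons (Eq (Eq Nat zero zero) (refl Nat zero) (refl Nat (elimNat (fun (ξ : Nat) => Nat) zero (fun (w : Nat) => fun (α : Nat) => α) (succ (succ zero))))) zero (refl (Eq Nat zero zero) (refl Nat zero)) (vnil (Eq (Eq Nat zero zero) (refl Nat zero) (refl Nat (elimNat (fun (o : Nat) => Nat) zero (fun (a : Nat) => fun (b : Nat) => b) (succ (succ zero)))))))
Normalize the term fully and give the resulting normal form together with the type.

normal form:
  vcons (Eq (Eq Nat zero zero) (refl Nat zero) (refl Nat zero)) (succ zero) (refl (Eq Nat zero zero) (refl Nat zero)) (vcons (Eq (Eq Nat zero zero) (refl Nat zero) (refl Nat zero)) zero (refl (Eq Nat zero zero) (refl Nat zero)) (vnil (Eq (Eq Nat zero zero) (refl Nat zero) (refl Nat zero))))
type:
  Vec (Eq (Eq Nat zero zero) (refl Nat zero) (refl Nat zero)) (succ (succ zero))
observation: the leftmost-outermost redex is an elimNat iota-redex, and normalization takes 21 steps.


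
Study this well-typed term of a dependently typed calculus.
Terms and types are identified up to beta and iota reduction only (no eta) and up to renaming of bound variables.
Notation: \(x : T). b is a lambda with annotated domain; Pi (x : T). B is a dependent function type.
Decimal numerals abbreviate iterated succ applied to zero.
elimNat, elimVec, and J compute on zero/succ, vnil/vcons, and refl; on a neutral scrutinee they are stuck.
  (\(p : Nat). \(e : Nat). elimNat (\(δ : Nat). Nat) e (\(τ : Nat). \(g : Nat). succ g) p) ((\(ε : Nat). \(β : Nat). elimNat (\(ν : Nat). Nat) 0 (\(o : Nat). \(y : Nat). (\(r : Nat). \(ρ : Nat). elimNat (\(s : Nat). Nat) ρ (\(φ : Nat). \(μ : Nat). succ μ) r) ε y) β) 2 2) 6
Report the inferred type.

inferred type:
  Nat


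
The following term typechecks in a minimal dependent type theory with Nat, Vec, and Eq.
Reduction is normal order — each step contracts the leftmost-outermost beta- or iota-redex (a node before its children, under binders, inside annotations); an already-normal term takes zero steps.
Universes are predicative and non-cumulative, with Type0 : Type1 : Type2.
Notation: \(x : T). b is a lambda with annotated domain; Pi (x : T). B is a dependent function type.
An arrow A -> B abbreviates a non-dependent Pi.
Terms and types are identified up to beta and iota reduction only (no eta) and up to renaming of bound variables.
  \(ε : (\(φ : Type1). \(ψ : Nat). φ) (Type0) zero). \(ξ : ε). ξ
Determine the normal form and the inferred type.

reduced normal form:
  \(ε : Type0). \(φ : ε). φ
the term's type:
  Pi (ε : Type0). ε -> ε


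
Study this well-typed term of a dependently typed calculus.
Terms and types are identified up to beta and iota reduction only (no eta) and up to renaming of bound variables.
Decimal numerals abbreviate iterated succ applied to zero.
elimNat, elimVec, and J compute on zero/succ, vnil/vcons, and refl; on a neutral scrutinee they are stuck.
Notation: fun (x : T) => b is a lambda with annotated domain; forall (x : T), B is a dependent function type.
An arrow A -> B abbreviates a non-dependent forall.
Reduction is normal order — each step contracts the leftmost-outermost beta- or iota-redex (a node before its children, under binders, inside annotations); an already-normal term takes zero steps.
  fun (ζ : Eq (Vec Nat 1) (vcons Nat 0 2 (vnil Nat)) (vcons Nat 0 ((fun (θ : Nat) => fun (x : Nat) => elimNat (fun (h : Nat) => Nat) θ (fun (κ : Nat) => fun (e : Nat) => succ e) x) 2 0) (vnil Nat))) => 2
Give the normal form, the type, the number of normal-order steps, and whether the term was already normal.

resulting normal form:
  fun (ζ : Eq (Vec Nat 1) (vcons Nat 0 2 (vnil Nat)) (vcons Nat 0 2 (vnil Nat))) => 2
inferred type:
  Eq (Vec Nat 1) (vcons Nat 0 2 (vnil Nat)) (vcons Nat 0 2 (vnil Nat)) -> Nat
normal-order step count: 3
term was already normal: no
first redex: a beta-redex


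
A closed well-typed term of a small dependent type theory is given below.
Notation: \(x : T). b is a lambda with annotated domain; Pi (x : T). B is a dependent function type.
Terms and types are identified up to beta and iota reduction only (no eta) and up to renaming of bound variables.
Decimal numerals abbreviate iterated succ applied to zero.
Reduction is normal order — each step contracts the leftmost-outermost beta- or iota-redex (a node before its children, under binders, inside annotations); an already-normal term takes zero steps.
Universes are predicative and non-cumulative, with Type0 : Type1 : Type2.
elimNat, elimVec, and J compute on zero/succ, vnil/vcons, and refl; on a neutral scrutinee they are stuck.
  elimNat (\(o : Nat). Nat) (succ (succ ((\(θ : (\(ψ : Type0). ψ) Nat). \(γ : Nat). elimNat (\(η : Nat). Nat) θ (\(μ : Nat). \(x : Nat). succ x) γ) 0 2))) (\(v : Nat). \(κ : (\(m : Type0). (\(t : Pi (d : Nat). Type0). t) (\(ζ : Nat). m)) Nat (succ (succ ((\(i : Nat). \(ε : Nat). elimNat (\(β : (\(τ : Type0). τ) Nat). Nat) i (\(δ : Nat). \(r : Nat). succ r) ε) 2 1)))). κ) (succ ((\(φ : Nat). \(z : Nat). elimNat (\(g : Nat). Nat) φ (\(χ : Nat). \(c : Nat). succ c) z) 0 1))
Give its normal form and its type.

reduced normal form:
  4
inferred type:
  Nat
observation: normalization takes exactly 25 steps under the normal-order strategy.


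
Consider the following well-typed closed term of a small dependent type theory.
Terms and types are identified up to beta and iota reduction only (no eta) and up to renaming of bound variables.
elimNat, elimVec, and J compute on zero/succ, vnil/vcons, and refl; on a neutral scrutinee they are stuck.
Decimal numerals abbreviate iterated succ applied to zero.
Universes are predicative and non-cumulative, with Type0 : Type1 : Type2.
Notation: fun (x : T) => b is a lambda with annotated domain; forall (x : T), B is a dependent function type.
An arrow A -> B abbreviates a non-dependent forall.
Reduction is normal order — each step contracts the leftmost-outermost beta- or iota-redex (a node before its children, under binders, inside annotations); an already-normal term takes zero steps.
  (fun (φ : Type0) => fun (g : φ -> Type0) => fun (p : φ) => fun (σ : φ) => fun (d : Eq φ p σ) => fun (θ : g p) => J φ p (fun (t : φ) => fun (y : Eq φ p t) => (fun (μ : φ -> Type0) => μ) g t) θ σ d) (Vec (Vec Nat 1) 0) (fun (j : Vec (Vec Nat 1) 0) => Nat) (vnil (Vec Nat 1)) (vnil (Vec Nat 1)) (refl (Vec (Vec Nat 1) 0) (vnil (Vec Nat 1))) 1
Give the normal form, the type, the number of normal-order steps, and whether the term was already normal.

reduced normal form:
  1
type:
  Nat
steps to reach normal form (normal order): 7
started in normal form: no
first contracted redex: a beta-redex


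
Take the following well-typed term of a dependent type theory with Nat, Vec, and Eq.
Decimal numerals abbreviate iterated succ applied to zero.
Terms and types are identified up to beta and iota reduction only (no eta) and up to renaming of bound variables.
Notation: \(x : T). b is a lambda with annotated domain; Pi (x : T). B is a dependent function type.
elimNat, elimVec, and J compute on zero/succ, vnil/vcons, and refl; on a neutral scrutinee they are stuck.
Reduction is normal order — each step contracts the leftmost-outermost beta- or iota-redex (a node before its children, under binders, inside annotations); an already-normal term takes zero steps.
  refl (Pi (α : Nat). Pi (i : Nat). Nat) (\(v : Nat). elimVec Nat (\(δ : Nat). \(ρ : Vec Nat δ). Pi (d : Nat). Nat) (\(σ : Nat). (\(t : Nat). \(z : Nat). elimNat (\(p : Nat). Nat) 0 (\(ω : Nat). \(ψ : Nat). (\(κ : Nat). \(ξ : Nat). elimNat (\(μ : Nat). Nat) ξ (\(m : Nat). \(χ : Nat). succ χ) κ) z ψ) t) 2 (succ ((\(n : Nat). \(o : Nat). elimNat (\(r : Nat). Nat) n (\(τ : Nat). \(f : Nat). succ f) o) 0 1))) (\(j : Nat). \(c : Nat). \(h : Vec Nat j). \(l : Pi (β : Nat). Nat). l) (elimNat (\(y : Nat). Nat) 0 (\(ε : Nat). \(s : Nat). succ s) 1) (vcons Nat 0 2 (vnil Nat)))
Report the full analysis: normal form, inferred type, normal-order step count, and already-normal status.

normal form:
  refl (Pi (α : Nat). Pi (i : Nat). Nat) (\(v : Nat). \(δ : Nat). 4)
the term's type:
  Eq (Pi (α : Nat). Pi (i : Nat). Nat) (\(v : Nat). \(δ : Nat). 4) (\(ρ : Nat). \(d : Nat). 4)
reduction steps (normal order): 45
term was already normal: no
first contracted redex: an elimVec iota-redex


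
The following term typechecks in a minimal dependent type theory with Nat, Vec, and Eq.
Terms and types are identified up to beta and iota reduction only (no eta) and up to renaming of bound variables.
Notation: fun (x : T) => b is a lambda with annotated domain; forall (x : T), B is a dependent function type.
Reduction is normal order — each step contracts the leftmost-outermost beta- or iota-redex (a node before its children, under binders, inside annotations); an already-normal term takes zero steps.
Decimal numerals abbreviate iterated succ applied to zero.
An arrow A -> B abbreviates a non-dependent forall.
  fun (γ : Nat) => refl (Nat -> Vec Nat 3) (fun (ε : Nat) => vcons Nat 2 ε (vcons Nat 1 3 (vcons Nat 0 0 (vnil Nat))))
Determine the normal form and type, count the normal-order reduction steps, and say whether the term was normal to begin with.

resulting normal form:
  fun (γ : Nat) => refl (Nat -> Vec Nat 3) (fun (ε : Nat) => vcons Nat 2 ε (vcons Nat 1 3 (vcons Nat 0 0 (vnil Nat))))
the term's type:
  Nat -> Eq (Nat -> Vec Nat 3) (fun (γ : Nat) => vcons Nat 2 γ (vcons Nat 1 3 (vcons Nat 0 0 (vnil Nat)))) (fun (ε : Nat) => vcons Nat 2 ε (vcons Nat 1 3 (vcons Nat 0 0 (vnil Nat))))
steps to reach normal form (normal order): 0
already normal: yes


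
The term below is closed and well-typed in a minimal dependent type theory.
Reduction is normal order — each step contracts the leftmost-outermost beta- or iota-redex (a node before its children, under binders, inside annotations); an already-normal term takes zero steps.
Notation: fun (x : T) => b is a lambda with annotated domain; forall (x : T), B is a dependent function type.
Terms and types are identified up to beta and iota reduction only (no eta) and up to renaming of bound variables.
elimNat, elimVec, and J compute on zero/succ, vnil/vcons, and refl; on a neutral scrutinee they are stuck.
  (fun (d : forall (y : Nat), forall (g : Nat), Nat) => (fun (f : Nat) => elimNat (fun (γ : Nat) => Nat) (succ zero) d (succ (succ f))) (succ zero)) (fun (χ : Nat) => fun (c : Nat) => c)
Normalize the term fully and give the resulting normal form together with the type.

resulting normal form:
  succ zero
type:
  Nat


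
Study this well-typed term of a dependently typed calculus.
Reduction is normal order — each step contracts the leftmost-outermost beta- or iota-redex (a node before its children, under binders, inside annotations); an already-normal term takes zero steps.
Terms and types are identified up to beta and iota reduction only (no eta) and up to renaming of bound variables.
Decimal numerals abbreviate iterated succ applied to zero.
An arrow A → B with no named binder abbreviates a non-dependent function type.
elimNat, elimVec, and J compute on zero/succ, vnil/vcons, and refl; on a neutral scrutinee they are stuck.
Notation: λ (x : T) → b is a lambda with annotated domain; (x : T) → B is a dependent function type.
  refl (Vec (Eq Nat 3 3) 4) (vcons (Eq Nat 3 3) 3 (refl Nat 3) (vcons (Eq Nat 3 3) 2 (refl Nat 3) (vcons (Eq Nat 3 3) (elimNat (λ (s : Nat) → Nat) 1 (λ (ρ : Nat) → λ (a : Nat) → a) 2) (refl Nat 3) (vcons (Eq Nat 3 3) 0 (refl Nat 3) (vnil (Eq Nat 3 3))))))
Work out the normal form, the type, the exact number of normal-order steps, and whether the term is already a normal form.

normal form:
  refl (Vec (Eq Nat 3 3) 4) (vcons (Eq Nat 3 3) 3 (refl Nat 3) (vcons (Eq Nat 3 3) 2 (refl Nat 3) (vcons (Eq Nat 3 3) 1 (refl Nat 3) (vcons (Eq Nat 3 3) 0 (refl Nat 3) (vnil (Eq Nat 3 3))))))
type:
  Eq (Vec (Eq Nat 3 3) 4) (vcons (Eq Nat 3 3) 3 (refl Nat 3) (vcons (Eq Nat 3 3) 2 (refl Nat 3) (vcons (Eq Nat 3 3) 1 (refl Nat 3) (vcons (Eq Nat 3 3) 0 (refl Nat 3) (vnil (Eq Nat 3 3)))))) (vcons (Eq Nat 3 3) 3 (refl Nat 3) (vcons (Eq Nat 3 3) 2 (refl Nat 3) (vcons (Eq Nat 3 3) 1 (refl Nat 3) (vcons (Eq Nat 3 3) 0 (refl Nat 3) (vnil (Eq Nat 3 3))))))
normal-order step count: 7
term was already normal: no
first redex: an elimNat iota-redex


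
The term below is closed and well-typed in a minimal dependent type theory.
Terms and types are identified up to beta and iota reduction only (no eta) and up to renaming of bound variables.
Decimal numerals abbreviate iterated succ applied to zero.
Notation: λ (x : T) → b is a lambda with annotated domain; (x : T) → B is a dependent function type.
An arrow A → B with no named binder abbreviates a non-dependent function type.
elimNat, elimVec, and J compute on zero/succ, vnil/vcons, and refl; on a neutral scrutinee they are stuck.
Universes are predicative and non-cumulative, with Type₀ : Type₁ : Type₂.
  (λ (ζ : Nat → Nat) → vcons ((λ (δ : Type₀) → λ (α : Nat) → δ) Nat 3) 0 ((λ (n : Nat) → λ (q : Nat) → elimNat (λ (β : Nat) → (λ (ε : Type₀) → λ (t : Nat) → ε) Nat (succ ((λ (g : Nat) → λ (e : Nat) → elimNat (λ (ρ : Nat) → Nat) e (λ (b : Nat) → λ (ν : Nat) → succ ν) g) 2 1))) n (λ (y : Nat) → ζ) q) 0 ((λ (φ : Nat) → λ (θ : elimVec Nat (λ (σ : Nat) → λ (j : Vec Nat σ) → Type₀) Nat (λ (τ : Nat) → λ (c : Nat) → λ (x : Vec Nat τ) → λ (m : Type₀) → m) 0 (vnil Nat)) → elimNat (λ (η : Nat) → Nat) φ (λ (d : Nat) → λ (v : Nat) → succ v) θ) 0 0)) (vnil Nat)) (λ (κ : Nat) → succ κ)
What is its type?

inferred type:
  Vec Nat 1


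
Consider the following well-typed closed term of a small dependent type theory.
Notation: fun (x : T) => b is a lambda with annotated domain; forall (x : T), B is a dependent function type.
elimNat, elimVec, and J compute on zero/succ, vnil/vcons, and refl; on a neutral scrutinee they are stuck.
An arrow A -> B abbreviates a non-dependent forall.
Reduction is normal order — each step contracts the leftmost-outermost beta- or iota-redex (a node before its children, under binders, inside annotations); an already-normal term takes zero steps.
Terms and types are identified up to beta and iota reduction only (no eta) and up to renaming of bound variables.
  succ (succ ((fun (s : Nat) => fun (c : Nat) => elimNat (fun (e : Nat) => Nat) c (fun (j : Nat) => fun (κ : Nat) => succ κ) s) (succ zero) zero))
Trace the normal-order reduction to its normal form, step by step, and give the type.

reduction (normal order):
  succ (succ ((fun (s : Nat) => fun (c : Nat) => elimNat (fun (e : Nat) => Nat) c (fun (j : Nat) => fun (κ : Nat) => succ κ) s) (succ zero) zero))
  ~> succ (succ ((fun (s : Nat) => elimNat (fun (c : Nat) => Nat) s (fun (e : Nat) => fun (j : Nat) => succ j) (succ zero)) zero))
  ~> succ (succ (elimNat (fun (s : Nat) => Nat) zero (fun (c : Nat) => fun (e : Nat) => succ e) (succ zero)))
  ~> succ (succ ((fun (s : Nat) => fun (c : Nat) => succ c) zero (elimNat (fun (e : Nat) => Nat) zero (fun (j : Nat) => fun (κ : Nat) => succ κ) zero)))
  ~> succ (succ ((fun (s : Nat) => succ s) (elimNat (fun (c : Nat) => Nat) zero (fun (e : Nat) => fun (j : Nat) => succ j) zero)))
  ~> succ (succ (succ (elimNat (fun (s : Nat) => Nat) zero (fun (c : Nat) => fun (e : Nat) => succ e) zero)))
  ~> succ (succ (succ zero))
type:
  Nat


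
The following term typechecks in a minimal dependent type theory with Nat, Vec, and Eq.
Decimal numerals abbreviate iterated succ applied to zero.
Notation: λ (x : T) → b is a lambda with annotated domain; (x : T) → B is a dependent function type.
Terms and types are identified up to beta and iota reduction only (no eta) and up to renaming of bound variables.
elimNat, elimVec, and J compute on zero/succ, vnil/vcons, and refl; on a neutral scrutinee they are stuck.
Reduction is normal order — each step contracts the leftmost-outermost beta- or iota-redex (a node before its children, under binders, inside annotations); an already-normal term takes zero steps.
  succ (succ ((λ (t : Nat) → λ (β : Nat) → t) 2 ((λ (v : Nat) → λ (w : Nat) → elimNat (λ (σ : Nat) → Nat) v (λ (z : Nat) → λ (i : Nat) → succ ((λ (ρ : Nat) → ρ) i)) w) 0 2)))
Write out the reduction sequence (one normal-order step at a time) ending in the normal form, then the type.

reduction (normal order):
  succ (succ ((λ (t : Nat) → λ (β : Nat) → t) 2 ((λ (v : Nat) → λ (w : Nat) → elimNat (λ (σ : Nat) → Nat) v (λ (z : Nat) → λ (i : Nat) → succ ((λ (ρ : Nat) → ρ) i)) w) 0 2)))
  ~> succ (succ ((λ (t : Nat) → 2) ((λ (β : Nat) → λ (v : Nat) → elimNat (λ (w : Nat) → Nat) β (λ (σ : Nat) → λ (z : Nat) → succ ((λ (i : Nat) → i) z)) v) 0 2)))
  ~> 4
the term's type:
  Nat


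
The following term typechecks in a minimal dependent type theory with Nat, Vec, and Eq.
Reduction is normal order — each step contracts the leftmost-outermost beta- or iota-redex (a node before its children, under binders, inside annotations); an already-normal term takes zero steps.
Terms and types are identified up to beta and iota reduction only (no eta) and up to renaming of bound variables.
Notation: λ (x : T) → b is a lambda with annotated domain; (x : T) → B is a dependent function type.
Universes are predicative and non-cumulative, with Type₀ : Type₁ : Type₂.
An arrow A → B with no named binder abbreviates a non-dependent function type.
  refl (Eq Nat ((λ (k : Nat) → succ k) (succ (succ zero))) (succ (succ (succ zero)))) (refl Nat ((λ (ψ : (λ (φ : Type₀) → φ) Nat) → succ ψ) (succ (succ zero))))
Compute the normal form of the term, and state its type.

normal form:
  refl (Eq Nat (succ (succ (succ zero))) (succ (succ (succ zero)))) (refl Nat (succ (succ (succ zero))))
the term's type:
  Eq (Eq Nat (succ (succ (succ zero))) (succ (succ (succ zero)))) (refl Nat (succ (succ (succ zero)))) (refl Nat (succ (succ (succ zero))))


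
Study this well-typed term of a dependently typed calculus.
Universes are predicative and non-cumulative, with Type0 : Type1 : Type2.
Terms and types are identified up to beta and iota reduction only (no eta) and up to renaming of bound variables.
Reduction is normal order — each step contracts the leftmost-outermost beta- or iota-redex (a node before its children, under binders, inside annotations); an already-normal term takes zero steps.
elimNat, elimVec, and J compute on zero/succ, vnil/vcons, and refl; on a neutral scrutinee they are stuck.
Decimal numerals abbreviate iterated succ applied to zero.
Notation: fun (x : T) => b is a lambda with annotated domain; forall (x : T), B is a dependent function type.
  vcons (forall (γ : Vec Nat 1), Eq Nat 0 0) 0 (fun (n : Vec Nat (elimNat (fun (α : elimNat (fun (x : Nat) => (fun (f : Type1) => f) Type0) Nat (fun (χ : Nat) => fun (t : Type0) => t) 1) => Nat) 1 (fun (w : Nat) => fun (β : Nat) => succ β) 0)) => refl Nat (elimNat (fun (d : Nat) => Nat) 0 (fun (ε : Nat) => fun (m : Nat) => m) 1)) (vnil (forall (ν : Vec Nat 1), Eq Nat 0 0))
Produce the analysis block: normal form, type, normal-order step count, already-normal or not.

reduced normal form:
  vcons (forall (γ : Vec Nat 1), Eq Nat 0 0) 0 (fun (n : Vec Nat 1) => refl Nat 0) (vnil (forall (α : Vec Nat 1), Eq Nat 0 0))
the term's type:
  Vec (forall (γ : Vec Nat 1), Eq Nat 0 0) 1
steps to reach normal form (normal order): 5
already normal: no
first redex: an elimNat iota-redex


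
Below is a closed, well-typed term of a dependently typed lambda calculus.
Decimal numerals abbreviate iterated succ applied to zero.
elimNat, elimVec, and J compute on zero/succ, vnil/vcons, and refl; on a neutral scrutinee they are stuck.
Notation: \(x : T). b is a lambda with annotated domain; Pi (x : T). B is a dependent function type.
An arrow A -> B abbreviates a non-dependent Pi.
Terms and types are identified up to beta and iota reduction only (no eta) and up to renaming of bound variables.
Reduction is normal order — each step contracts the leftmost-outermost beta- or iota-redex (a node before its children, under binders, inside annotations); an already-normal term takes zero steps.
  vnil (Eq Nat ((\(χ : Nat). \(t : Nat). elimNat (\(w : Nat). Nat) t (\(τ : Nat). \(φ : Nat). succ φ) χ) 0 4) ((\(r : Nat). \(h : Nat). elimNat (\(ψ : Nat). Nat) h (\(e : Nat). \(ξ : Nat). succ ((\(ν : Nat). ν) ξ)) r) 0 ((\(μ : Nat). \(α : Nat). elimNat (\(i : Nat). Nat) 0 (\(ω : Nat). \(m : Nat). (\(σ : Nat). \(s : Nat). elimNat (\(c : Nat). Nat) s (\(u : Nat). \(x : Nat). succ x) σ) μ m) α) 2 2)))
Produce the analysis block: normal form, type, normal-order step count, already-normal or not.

normal form:
  vnil (Eq Nat 4 4)
inferred type:
  Vec (Eq Nat 4 4) 0
reduction steps (normal order): 33
started in normal form: no
first redex: a beta-redex


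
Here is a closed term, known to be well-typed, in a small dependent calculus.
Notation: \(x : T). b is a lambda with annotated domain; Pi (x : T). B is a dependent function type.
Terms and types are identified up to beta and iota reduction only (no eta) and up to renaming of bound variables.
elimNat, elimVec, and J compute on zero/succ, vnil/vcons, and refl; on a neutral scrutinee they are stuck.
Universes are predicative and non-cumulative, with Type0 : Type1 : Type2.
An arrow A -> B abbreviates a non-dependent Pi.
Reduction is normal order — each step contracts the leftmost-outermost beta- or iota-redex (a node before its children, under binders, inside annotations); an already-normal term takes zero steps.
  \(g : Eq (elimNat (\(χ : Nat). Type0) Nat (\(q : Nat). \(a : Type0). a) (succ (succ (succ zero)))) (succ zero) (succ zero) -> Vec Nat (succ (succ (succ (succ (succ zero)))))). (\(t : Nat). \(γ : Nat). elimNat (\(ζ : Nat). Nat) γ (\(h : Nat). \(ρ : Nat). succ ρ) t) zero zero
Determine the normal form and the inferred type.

resulting normal form:
  \(g : Eq Nat (succ zero) (succ zero) -> Vec Nat (succ (succ (succ (succ (succ zero)))))). zero
the term's type:
  (Eq Nat (succ zero) (succ zero) -> Vec Nat (succ (succ (succ (succ (succ zero)))))) -> Nat
observation: 13 normal-order steps separate the term from its normal form.


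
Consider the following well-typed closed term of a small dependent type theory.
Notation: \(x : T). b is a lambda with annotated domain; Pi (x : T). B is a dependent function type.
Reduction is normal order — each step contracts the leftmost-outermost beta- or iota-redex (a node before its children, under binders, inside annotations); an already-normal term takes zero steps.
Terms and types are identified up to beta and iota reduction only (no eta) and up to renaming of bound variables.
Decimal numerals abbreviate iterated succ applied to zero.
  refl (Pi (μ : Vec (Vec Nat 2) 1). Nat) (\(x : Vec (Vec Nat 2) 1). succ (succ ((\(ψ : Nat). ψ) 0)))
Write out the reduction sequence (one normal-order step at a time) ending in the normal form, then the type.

reduction (normal order):
  refl (Pi (μ : Vec (Vec Nat 2) 1). Nat) (\(x : Vec (Vec Nat 2) 1). succ (succ ((\(ψ : Nat). ψ) 0)))
  ~> refl (Pi (μ : Vec (Vec Nat 2) 1). Nat) (\(x : Vec (Vec Nat 2) 1). 2)
inferred type:
  Eq (Pi (μ : Vec (Vec Nat 2) 1). Nat) (\(x : Vec (Vec Nat 2) 1). 2) (\(ψ : Vec (Vec Nat 2) 1). 2)


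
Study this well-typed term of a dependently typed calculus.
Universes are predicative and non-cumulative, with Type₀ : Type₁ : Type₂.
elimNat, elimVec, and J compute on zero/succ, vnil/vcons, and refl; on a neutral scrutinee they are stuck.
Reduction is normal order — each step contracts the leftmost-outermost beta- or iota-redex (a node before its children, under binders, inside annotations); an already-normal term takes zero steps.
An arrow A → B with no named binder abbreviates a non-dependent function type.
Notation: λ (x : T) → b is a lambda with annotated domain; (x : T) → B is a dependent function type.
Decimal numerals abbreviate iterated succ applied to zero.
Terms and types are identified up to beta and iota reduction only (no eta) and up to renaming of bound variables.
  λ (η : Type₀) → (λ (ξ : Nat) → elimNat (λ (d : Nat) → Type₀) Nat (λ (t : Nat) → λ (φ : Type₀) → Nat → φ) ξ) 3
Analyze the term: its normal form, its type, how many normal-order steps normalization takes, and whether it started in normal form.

reduced normal form:
  λ (η : Type₀) → Nat → Nat → Nat → Nat
inferred type:
  Type₀ → Type₀
steps to reach normal form (normal order): 11
term was already normal: no
first contracted redex: a beta-redex


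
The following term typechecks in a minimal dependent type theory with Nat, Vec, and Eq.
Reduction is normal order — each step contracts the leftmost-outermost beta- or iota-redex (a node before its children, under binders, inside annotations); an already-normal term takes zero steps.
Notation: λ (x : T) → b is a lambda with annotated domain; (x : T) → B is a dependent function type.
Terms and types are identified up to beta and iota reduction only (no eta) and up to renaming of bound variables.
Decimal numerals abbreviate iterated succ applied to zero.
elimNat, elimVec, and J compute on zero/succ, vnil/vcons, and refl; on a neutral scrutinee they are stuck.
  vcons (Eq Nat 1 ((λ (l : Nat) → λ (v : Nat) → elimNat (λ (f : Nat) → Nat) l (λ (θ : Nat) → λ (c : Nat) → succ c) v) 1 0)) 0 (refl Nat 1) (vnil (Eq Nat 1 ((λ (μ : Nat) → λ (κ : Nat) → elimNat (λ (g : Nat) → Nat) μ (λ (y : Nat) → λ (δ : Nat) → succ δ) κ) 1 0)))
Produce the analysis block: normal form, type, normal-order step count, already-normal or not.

normal form:
  vcons (Eq Nat 1 1) 0 (refl Nat 1) (vnil (Eq Nat 1 1))
the term's type:
  Vec (Eq Nat 1 1) 1
reduction steps (normal order): 6
term was already normal: no
first redex: a beta-redex
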